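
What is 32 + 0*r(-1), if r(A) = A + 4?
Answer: 32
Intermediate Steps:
r(A) = 4 + A
32 + 0*r(-1) = 32 + 0*(4 - 1) = 32 + 0*3 = 32 + 0 = 32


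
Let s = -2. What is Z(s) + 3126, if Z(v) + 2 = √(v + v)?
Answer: 3124 + 2*I ≈ 3124.0 + 2.0*I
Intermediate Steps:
Z(v) = -2 + √2*√v (Z(v) = -2 + √(v + v) = -2 + √(2*v) = -2 + √2*√v)
Z(s) + 3126 = (-2 + √2*√(-2)) + 3126 = (-2 + √2*(I*√2)) + 3126 = (-2 + 2*I) + 3126 = 3124 + 2*I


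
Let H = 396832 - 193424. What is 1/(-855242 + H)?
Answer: -1/651834 ≈ -1.5341e-6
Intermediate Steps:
H = 203408
1/(-855242 + H) = 1/(-855242 + 203408) = 1/(-651834) = -1/651834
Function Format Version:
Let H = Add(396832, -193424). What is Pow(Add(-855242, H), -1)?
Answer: Rational(-1, 651834) ≈ -1.5341e-6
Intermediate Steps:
H = 203408
Pow(Add(-855242, H), -1) = Pow(Add(-855242, 203408), -1) = Pow(-651834, -1) = Rational(-1, 651834)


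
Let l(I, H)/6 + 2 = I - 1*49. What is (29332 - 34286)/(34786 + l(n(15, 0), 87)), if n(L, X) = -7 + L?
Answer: -2477/17264 ≈ -0.14348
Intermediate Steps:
l(I, H) = -306 + 6*I (l(I, H) = -12 + 6*(I - 1*49) = -12 + 6*(I - 49) = -12 + 6*(-49 + I) = -12 + (-294 + 6*I) = -306 + 6*I)
(29332 - 34286)/(34786 + l(n(15, 0), 87)) = (29332 - 34286)/(34786 + (-306 + 6*(-7 + 15))) = -4954/(34786 + (-306 + 6*8)) = -4954/(34786 + (-306 + 48)) = -4954/(34786 - 258) = -4954/34528 = -4954*1/34528 = -2477/17264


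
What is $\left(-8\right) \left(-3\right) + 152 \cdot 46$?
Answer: $7016$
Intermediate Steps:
$\left(-8\right) \left(-3\right) + 152 \cdot 46 = 24 + 6992 = 7016$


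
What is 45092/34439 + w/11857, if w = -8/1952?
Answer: 130455991497/99635746412 ≈ 1.3093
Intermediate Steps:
w = -1/244 (w = -8*1/1952 = -1/244 ≈ -0.0040984)
45092/34439 + w/11857 = 45092/34439 - 1/244/11857 = 45092*(1/34439) - 1/244*1/11857 = 45092/34439 - 1/2893108 = 130455991497/99635746412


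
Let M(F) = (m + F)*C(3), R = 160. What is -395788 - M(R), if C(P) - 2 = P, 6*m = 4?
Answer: -1189774/3 ≈ -3.9659e+5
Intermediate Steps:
m = 2/3 (m = (1/6)*4 = 2/3 ≈ 0.66667)
C(P) = 2 + P
M(F) = 10/3 + 5*F (M(F) = (2/3 + F)*(2 + 3) = (2/3 + F)*5 = 10/3 + 5*F)
-395788 - M(R) = -395788 - (10/3 + 5*160) = -395788 - (10/3 + 800) = -395788 - 1*2410/3 = -395788 - 2410/3 = -1189774/3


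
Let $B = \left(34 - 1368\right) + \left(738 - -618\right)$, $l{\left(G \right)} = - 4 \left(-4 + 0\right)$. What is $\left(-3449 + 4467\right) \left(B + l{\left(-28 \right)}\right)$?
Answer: $38684$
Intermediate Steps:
$l{\left(G \right)} = 16$ ($l{\left(G \right)} = \left(-4\right) \left(-4\right) = 16$)
$B = 22$ ($B = -1334 + \left(738 + 618\right) = -1334 + 1356 = 22$)
$\left(-3449 + 4467\right) \left(B + l{\left(-28 \right)}\right) = \left(-3449 + 4467\right) \left(22 + 16\right) = 1018 \cdot 38 = 38684$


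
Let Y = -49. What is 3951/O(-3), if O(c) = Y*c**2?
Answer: -439/49 ≈ -8.9592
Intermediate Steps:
O(c) = -49*c**2
3951/O(-3) = 3951/((-49*(-3)**2)) = 3951/((-49*9)) = 3951/(-441) = 3951*(-1/441) = -439/49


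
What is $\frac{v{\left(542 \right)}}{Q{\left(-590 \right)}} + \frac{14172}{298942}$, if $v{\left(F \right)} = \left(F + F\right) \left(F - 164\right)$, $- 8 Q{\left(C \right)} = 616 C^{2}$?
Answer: $\frac{4595892036}{143084851525} \approx 0.03212$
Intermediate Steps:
$Q{\left(C \right)} = - 77 C^{2}$ ($Q{\left(C \right)} = - \frac{616 C^{2}}{8} = - 77 C^{2}$)
$v{\left(F \right)} = 2 F \left(-164 + F\right)$
$\frac{v{\left(542 \right)}}{Q{\left(-590 \right)}} + \frac{14172}{298942} = \frac{2 \cdot 542 \left(-164 + 542\right)}{\left(-77\right) \left(-590\right)^{2}} + \frac{14172}{298942} = \frac{2 \cdot 542 \cdot 378}{\left(-77\right) 348100} + 14172 \cdot \frac{1}{298942} = \frac{409752}{-26803700} + \frac{7086}{149471} = 409752 \left(- \frac{1}{26803700}\right) + \frac{7086}{149471} = - \frac{14634}{957275} + \frac{7086}{149471} = \frac{4595892036}{143084851525}$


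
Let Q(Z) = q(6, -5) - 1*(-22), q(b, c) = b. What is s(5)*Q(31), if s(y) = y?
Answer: 140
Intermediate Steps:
Q(Z) = 28 (Q(Z) = 6 - 1*(-22) = 6 + 22 = 28)
s(5)*Q(31) = 5*28 = 140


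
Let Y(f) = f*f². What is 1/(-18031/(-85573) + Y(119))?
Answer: 85573/144204129138 ≈ 5.9342e-7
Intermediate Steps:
Y(f) = f³
1/(-18031/(-85573) + Y(119)) = 1/(-18031/(-85573) + 119³) = 1/(-18031*(-1/85573) + 1685159) = 1/(18031/85573 + 1685159) = 1/(144204129138/85573) = 85573/144204129138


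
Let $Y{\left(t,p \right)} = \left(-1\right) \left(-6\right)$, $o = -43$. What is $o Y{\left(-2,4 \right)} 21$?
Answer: $-5418$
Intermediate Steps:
$Y{\left(t,p \right)} = 6$
$o Y{\left(-2,4 \right)} 21 = \left(-43\right) 6 \cdot 21 = \left(-258\right) 21 = -5418$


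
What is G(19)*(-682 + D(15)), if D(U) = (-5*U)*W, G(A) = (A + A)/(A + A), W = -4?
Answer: -382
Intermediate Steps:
G(A) = 1 (G(A) = (2*A)/((2*A)) = (2*A)*(1/(2*A)) = 1)
D(U) = 20*U (D(U) = -5*U*(-4) = 20*U)
G(19)*(-682 + D(15)) = 1*(-682 + 20*15) = 1*(-682 + 300) = 1*(-382) = -382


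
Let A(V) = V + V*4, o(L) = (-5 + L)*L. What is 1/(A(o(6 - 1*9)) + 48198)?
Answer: 1/48318 ≈ 2.0696e-5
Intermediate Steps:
o(L) = L*(-5 + L)
A(V) = 5*V (A(V) = V + 4*V = 5*V)
1/(A(o(6 - 1*9)) + 48198) = 1/(5*((6 - 1*9)*(-5 + (6 - 1*9))) + 48198) = 1/(5*((6 - 9)*(-5 + (6 - 9))) + 48198) = 1/(5*(-3*(-5 - 3)) + 48198) = 1/(5*(-3*(-8)) + 48198) = 1/(5*24 + 48198) = 1/(120 + 48198) = 1/48318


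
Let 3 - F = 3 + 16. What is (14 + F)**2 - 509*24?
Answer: -12212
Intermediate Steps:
F = -16 (F = 3 - (3 + 16) = 3 - 1*19 = 3 - 19 = -16)
(14 + F)**2 - 509*24 = (14 - 16)**2 - 509*24 = (-2)**2 - 1*12216 = 4 - 12216 = -12212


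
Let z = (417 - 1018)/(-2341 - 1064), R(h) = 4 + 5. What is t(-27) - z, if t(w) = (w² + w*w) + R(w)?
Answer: 4994534/3405 ≈ 1466.8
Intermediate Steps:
R(h) = 9
z = 601/3405 (z = -601/(-3405) = -601*(-1/3405) = 601/3405 ≈ 0.17651)
t(w) = 9 + 2*w² (t(w) = (w² + w*w) + 9 = (w² + w²) + 9 = 2*w² + 9 = 9 + 2*w²)
t(-27) - z = (9 + 2*(-27)²) - 1*601/3405 = (9 + 2*729) - 601/3405 = (9 + 1458) - 601/3405 = 1467 - 601/3405 = 4994534/3405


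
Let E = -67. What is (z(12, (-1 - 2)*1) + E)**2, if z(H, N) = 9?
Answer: 3364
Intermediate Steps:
(z(12, (-1 - 2)*1) + E)**2 = (9 - 67)**2 = (-58)**2 = 3364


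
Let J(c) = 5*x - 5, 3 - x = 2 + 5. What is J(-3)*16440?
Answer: -411000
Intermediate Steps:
x = -4 (x = 3 - (2 + 5) = 3 - 1*7 = 3 - 7 = -4)
J(c) = -25 (J(c) = 5*(-4) - 5 = -20 - 5 = -25)
J(-3)*16440 = -25*16440 = -411000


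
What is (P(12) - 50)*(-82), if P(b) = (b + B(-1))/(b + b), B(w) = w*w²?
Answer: 48749/12 ≈ 4062.4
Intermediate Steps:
B(w) = w³
P(b) = (-1 + b)/(2*b) (P(b) = (b + (-1)³)/(b + b) = (b - 1)/((2*b)) = (-1 + b)*(1/(2*b)) = (-1 + b)/(2*b))
(P(12) - 50)*(-82) = ((½)*(-1 + 12)/12 - 50)*(-82) = ((½)*(1/12)*11 - 50)*(-82) = (11/24 - 50)*(-82) = -1189/24*(-82) = 48749/12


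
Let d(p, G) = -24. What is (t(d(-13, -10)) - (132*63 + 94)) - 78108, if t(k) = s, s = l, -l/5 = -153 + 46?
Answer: -85983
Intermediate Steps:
l = 535 (l = -5*(-153 + 46) = -5*(-107) = 535)
s = 535
t(k) = 535
(t(d(-13, -10)) - (132*63 + 94)) - 78108 = (535 - (132*63 + 94)) - 78108 = (535 - (8316 + 94)) - 78108 = (535 - 1*8410) - 78108 = (535 - 8410) - 78108 = -7875 - 78108 = -85983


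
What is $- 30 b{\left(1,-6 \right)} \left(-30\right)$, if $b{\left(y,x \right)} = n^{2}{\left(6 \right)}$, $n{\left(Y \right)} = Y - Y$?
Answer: $0$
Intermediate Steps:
$n{\left(Y \right)} = 0$
$b{\left(y,x \right)} = 0$ ($b{\left(y,x \right)} = 0^{2} = 0$)
$- 30 b{\left(1,-6 \right)} \left(-30\right) = \left(-30\right) 0 \left(-30\right) = 0 \left(-30\right) = 0$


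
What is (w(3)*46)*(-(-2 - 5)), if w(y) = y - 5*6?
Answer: -8694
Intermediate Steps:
w(y) = -30 + y (w(y) = y - 30 = -30 + y)
(w(3)*46)*(-(-2 - 5)) = ((-30 + 3)*46)*(-(-2 - 5)) = (-27*46)*(-1*(-7)) = -1242*7 = -8694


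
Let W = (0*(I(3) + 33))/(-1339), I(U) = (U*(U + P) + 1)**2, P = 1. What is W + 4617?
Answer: 4617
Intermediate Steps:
I(U) = (1 + U*(1 + U))**2 (I(U) = (U*(U + 1) + 1)**2 = (U*(1 + U) + 1)**2 = (1 + U*(1 + U))**2)
W = 0 (W = (0*((1 + 3 + 3**2)**2 + 33))/(-1339) = (0*((1 + 3 + 9)**2 + 33))*(-1/1339) = (0*(13**2 + 33))*(-1/1339) = (0*(169 + 33))*(-1/1339) = (0*202)*(-1/1339) = 0*(-1/1339) = 0)
W + 4617 = 0 + 4617 = 4617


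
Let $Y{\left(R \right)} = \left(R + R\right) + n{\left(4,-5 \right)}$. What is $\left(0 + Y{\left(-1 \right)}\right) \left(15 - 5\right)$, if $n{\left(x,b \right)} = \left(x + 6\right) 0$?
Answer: $-20$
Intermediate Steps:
$n{\left(x,b \right)} = 0$ ($n{\left(x,b \right)} = \left(6 + x\right) 0 = 0$)
$Y{\left(R \right)} = 2 R$ ($Y{\left(R \right)} = \left(R + R\right) + 0 = 2 R + 0 = 2 R$)
$\left(0 + Y{\left(-1 \right)}\right) \left(15 - 5\right) = \left(0 + 2 \left(-1\right)\right) \left(15 - 5\right) = \left(0 - 2\right) \left(15 - 5\right) = \left(-2\right) 10 = -20$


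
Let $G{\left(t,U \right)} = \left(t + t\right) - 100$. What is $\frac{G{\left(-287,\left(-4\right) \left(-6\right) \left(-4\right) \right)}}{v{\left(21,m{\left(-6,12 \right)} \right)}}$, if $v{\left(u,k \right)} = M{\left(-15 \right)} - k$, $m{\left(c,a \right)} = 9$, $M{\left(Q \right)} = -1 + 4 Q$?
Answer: $\frac{337}{35} \approx 9.6286$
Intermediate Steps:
$G{\left(t,U \right)} = -100 + 2 t$ ($G{\left(t,U \right)} = 2 t - 100 = -100 + 2 t$)
$v{\left(u,k \right)} = -61 - k$ ($v{\left(u,k \right)} = \left(-1 + 4 \left(-15\right)\right) - k = \left(-1 - 60\right) - k = -61 - k$)
$\frac{G{\left(-287,\left(-4\right) \left(-6\right) \left(-4\right) \right)}}{v{\left(21,m{\left(-6,12 \right)} \right)}} = \frac{-100 + 2 \left(-287\right)}{-61 - 9} = \frac{-100 - 574}{-61 - 9} = - \frac{674}{-70} = \left(-674\right) \left(- \frac{1}{70}\right) = \frac{337}{35}$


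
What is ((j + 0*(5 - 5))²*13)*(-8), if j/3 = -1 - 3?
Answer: -14976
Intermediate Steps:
j = -12 (j = 3*(-1 - 3) = 3*(-4) = -12)
((j + 0*(5 - 5))²*13)*(-8) = ((-12 + 0*(5 - 5))²*13)*(-8) = ((-12 + 0*0)²*13)*(-8) = ((-12 + 0)²*13)*(-8) = ((-12)²*13)*(-8) = (144*13)*(-8) = 1872*(-8) = -14976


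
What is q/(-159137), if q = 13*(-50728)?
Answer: 38792/9361 ≈ 4.1440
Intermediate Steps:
q = -659464
q/(-159137) = -659464/(-159137) = -659464*(-1/159137) = 38792/9361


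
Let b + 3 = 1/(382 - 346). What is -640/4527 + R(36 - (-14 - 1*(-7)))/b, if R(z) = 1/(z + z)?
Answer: -3026126/20828727 ≈ -0.14529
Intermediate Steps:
R(z) = 1/(2*z)
b = -107/36 (b = -3 + 1/(382 - 346) = -3 + 1/36 = -107/36 ≈ -2.9722)
-640/4527 + R(36 - (-14 - 1*(-7)))/b = -640/4527 + (1/(2*(36 - (-14 - 1*(-7)))))/(-107/36) = -640*1/4527 + (1/(2*(36 - (-14 + 7))))*(-36/107) = -640/4527 + (1/(2*(36 - 1*(-7))))*(-36/107) = -640/4527 + (1/(2*(36 + 7)))*(-36/107) = -640/4527 + ((1/2)/43)*(-36/107) = -640/4527 + ((1/2)*(1/43))*(-36/107) = -640/4527 + (1/86)*(-36/107) = -640/4527 - 18/4601 = -3026126/20828727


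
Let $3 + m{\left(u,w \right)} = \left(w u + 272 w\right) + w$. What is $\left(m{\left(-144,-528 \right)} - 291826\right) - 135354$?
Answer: $-495295$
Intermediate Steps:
$m{\left(u,w \right)} = -3 + 273 w + u w$ ($m{\left(u,w \right)} = -3 + \left(\left(w u + 272 w\right) + w\right) = -3 + \left(\left(u w + 272 w\right) + w\right) = -3 + \left(\left(272 w + u w\right) + w\right) = -3 + \left(273 w + u w\right) = -3 + 273 w + u w$)
$\left(m{\left(-144,-528 \right)} - 291826\right) - 135354 = \left(\left(-3 + 273 \left(-528\right) - -76032\right) - 291826\right) - 135354 = \left(\left(-3 - 144144 + 76032\right) - 291826\right) - 135354 = \left(-68115 - 291826\right) - 135354 = -359941 - 135354 = -495295$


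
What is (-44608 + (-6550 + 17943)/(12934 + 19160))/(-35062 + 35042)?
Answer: 1431637759/641880 ≈ 2230.4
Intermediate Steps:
(-44608 + (-6550 + 17943)/(12934 + 19160))/(-35062 + 35042) = (-44608 + 11393/32094)/(-20) = (-44608 + 11393*(1/32094))*(-1/20) = (-44608 + 11393/32094)*(-1/20) = -1431637759/32094*(-1/20) = 1431637759/641880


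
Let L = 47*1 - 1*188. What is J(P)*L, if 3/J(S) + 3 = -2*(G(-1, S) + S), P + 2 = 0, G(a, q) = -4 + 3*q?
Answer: -141/7 ≈ -20.143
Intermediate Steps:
P = -2 (P = -2 + 0 = -2)
J(S) = 3/(5 - 8*S) (J(S) = 3/(-3 - 2*((-4 + 3*S) + S)) = 3/(-3 - 2*(-4 + 4*S)) = 3/(-3 + (8 - 8*S)) = 3/(5 - 8*S))
L = -141 (L = 47 - 188 = -141)
J(P)*L = -3/(-5 + 8*(-2))*(-141) = -3/(-5 - 16)*(-141) = -3/(-21)*(-141) = -3*(-1/21)*(-141) = (⅐)*(-141) = -141/7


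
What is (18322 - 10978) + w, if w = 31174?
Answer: 38518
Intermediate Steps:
(18322 - 10978) + w = (18322 - 10978) + 31174 = 7344 + 31174 = 38518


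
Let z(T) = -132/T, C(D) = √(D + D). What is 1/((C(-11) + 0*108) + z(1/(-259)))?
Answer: 1554/53128153 - I*√22/1168819366 ≈ 2.925e-5 - 4.013e-9*I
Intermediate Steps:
C(D) = √2*√D (C(D) = √(2*D) = √2*√D)
1/((C(-11) + 0*108) + z(1/(-259))) = 1/((√2*√(-11) + 0*108) - 132/(1/(-259))) = 1/((√2*(I*√11) + 0) - 132/(-1/259)) = 1/((I*√22 + 0) - 132*(-259)) = 1/(I*√22 + 34188) = 1/(34188 + I*√22)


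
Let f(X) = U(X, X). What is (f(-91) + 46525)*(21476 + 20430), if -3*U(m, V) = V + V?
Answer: 5856656842/3 ≈ 1.9522e+9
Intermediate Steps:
U(m, V) = -2*V/3 (U(m, V) = -(V + V)/3 = -2*V/3)
f(X) = -2*X/3
(f(-91) + 46525)*(21476 + 20430) = (-2/3*(-91) + 46525)*(21476 + 20430) = (182/3 + 46525)*41906 = (139757/3)*41906 = 5856656842/3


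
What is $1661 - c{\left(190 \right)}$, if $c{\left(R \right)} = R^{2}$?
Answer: $-34439$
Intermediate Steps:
$1661 - c{\left(190 \right)} = 1661 - 190^{2} = 1661 - 36100 = -34439$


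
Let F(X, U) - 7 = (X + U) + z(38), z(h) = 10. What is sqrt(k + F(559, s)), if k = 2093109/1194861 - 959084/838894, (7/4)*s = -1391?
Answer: I*sqrt(6091132189308955633254053)/167060287289 ≈ 14.773*I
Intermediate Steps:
s = -5564/7 (s = (4/7)*(-1391) = -5564/7 ≈ -794.86)
F(X, U) = 17 + U + X (F(X, U) = 7 + ((X + U) + 10) = 7 + ((U + X) + 10) = 7 + (10 + U + X) = 17 + U + X)
k = 14522012241/23865755327 (k = 2093109*(1/1194861) - 959084*1/838894 = 697703/398287 - 68506/59921 = 14522012241/23865755327 ≈ 0.60849)
sqrt(k + F(559, s)) = sqrt(14522012241/23865755327 + (17 - 5564/7 + 559)) = sqrt(14522012241/23865755327 - 1532/7) = sqrt(-36460683075277/167060287289) = I*sqrt(6091132189308955633254053)/167060287289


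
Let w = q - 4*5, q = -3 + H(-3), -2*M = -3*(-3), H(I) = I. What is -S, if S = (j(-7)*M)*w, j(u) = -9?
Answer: 1053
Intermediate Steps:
M = -9/2 (M = -(-3)*(-3)/2 = -½*9 = -9/2 ≈ -4.5000)
q = -6 (q = -3 - 3 = -6)
w = -26 (w = -6 - 4*5 = -6 - 20 = -26)
S = -1053 (S = -9*(-9/2)*(-26) = (81/2)*(-26) = -1053)
-S = -1*(-1053) = 1053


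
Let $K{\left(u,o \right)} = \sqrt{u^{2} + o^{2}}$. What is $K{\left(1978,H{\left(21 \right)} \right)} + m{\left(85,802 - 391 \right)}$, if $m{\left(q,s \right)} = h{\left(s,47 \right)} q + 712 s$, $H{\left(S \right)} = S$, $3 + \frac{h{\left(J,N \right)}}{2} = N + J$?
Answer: $369982 + 5 \sqrt{156517} \approx 3.7196 \cdot 10^{5}$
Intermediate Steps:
$h{\left(J,N \right)} = -6 + 2 J + 2 N$ ($h{\left(J,N \right)} = -6 + 2 \left(N + J\right) = -6 + 2 \left(J + N\right) = -6 + \left(2 J + 2 N\right) = -6 + 2 J + 2 N$)
$K{\left(u,o \right)} = \sqrt{o^{2} + u^{2}}$
$m{\left(q,s \right)} = 712 s + q \left(88 + 2 s\right)$ ($m{\left(q,s \right)} = \left(-6 + 2 s + 2 \cdot 47\right) q + 712 s = \left(-6 + 2 s + 94\right) q + 712 s = \left(88 + 2 s\right) q + 712 s = q \left(88 + 2 s\right) + 712 s = 712 s + q \left(88 + 2 s\right)$)
$K{\left(1978,H{\left(21 \right)} \right)} + m{\left(85,802 - 391 \right)} = \sqrt{21^{2} + 1978^{2}} + \left(712 \left(802 - 391\right) + 2 \cdot 85 \left(44 + \left(802 - 391\right)\right)\right) = \sqrt{441 + 3912484} + \left(712 \left(802 - 391\right) + 2 \cdot 85 \left(44 + \left(802 - 391\right)\right)\right) = \sqrt{3912925} + \left(712 \cdot 411 + 2 \cdot 85 \left(44 + 411\right)\right) = 5 \sqrt{156517} + \left(292632 + 2 \cdot 85 \cdot 455\right) = 5 \sqrt{156517} + \left(292632 + 77350\right) = 5 \sqrt{156517} + 369982 = 369982 + 5 \sqrt{156517}$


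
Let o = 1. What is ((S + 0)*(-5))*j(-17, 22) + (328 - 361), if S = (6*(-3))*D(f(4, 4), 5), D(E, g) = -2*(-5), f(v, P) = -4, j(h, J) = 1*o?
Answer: 867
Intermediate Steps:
j(h, J) = 1 (j(h, J) = 1*1 = 1)
D(E, g) = 10
S = -180 (S = (6*(-3))*10 = -18*10 = -180)
((S + 0)*(-5))*j(-17, 22) + (328 - 361) = ((-180 + 0)*(-5))*1 + (328 - 361) = -180*(-5)*1 - 33 = 900*1 - 33 = 900 - 33 = 867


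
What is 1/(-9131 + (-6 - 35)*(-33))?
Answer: -1/7778 ≈ -0.00012857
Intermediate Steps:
1/(-9131 + (-6 - 35)*(-33)) = 1/(-9131 - 41*(-33)) = 1/(-9131 + 1353) = 1/(-7778) = -1/7778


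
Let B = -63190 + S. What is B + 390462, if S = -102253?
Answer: 225019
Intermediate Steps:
B = -165443 (B = -63190 - 102253 = -165443)
B + 390462 = -165443 + 390462 = 225019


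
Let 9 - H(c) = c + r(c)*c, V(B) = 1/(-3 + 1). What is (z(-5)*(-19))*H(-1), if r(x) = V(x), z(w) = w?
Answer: 1805/2 ≈ 902.50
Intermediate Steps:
V(B) = -½ (V(B) = 1/(-2) = -½)
r(x) = -½
H(c) = 9 - c/2 (H(c) = 9 - (c - c/2) = 9 - c/2)
(z(-5)*(-19))*H(-1) = (-5*(-19))*(9 - ½*(-1)) = 95*(9 + ½) = 95*(19/2) = 1805/2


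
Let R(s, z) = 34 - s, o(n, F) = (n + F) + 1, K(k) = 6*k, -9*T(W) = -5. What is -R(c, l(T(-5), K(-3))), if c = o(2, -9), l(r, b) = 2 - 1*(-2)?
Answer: -40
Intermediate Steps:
T(W) = 5/9 (T(W) = -⅑*(-5) = 5/9)
l(r, b) = 4 (l(r, b) = 2 + 2 = 4)
o(n, F) = 1 + F + n (o(n, F) = (F + n) + 1 = 1 + F + n)
c = -6 (c = 1 - 9 + 2 = -6)
-R(c, l(T(-5), K(-3))) = -(34 - 1*(-6)) = -(34 + 6) = -1*40 = -40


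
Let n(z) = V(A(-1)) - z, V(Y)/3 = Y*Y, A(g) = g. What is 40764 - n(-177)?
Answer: 40584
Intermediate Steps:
V(Y) = 3*Y² (V(Y) = 3*(Y*Y) = 3*Y²)
n(z) = 3 - z (n(z) = 3*(-1)² - z = 3*1 - z = 3 - z)
40764 - n(-177) = 40764 - (3 - 1*(-177)) = 40764 - (3 + 177) = 40764 - 1*180 = 40764 - 180 = 40584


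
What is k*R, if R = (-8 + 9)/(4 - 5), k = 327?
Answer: -327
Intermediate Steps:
R = -1 (R = 1/(-1) = 1*(-1) = -1)
k*R = 327*(-1) = -327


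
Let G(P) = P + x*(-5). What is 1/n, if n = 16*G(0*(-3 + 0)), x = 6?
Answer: -1/480 ≈ -0.0020833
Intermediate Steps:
G(P) = -30 + P (G(P) = P + 6*(-5) = P - 30 = -30 + P)
n = -480 (n = 16*(-30 + 0*(-3 + 0)) = 16*(-30 + 0*(-3)) = 16*(-30 + 0) = 16*(-30) = -480)
1/n = 1/(-480) = -1/480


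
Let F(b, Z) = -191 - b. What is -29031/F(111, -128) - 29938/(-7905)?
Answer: 238531331/2387310 ≈ 99.916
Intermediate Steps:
-29031/F(111, -128) - 29938/(-7905) = -29031/(-191 - 1*111) - 29938/(-7905) = -29031/(-191 - 111) - 29938*(-1/7905) = -29031/(-302) + 29938/7905 = -29031*(-1/302) + 29938/7905 = 29031/302 + 29938/7905 = 238531331/2387310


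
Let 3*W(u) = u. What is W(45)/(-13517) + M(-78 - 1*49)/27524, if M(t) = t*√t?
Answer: -15/13517 - 127*I*√127/27524 ≈ -0.0011097 - 0.051999*I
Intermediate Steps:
W(u) = u/3
M(t) = t^(3/2)
W(45)/(-13517) + M(-78 - 1*49)/27524 = ((⅓)*45)/(-13517) + (-78 - 1*49)^(3/2)/27524 = 15*(-1/13517) + (-78 - 49)^(3/2)*(1/27524) = -15/13517 + (-127)^(3/2)*(1/27524) = -15/13517 - 127*I*√127*(1/27524) = -15/13517 - 127*I*√127/27524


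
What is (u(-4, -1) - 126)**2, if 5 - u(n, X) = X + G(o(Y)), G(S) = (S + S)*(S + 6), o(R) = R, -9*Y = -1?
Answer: 96628900/6561 ≈ 14728.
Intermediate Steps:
Y = 1/9 (Y = -1/9*(-1) = 1/9 ≈ 0.11111)
G(S) = 2*S*(6 + S) (G(S) = (2*S)*(6 + S) = 2*S*(6 + S))
u(n, X) = 295/81 - X (u(n, X) = 5 - (X + 2*(1/9)*(6 + 1/9)) = 5 - (X + 2*(1/9)*(55/9)) = 5 - (X + 110/81) = 5 - (110/81 + X) = 5 + (-110/81 - X) = 295/81 - X)
(u(-4, -1) - 126)**2 = ((295/81 - 1*(-1)) - 126)**2 = ((295/81 + 1) - 126)**2 = (376/81 - 126)**2 = (-9830/81)**2 = 96628900/6561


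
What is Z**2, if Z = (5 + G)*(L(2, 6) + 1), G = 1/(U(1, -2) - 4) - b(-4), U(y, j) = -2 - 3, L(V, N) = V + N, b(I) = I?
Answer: 6400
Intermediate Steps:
L(V, N) = N + V
U(y, j) = -5
G = 35/9 (G = 1/(-5 - 4) - 1*(-4) = 1/(-9) + 4 = -1/9 + 4 = 35/9 ≈ 3.8889)
Z = 80 (Z = (5 + 35/9)*((6 + 2) + 1) = 80*(8 + 1)/9 = (80/9)*9 = 80)
Z**2 = 80**2 = 6400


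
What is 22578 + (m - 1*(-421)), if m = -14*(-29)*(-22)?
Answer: 14067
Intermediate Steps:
m = -8932 (m = 406*(-22) = -8932)
22578 + (m - 1*(-421)) = 22578 + (-8932 - 1*(-421)) = 22578 + (-8932 + 421) = 22578 - 8511 = 14067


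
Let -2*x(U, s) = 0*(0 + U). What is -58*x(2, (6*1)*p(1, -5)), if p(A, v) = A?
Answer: 0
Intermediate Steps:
x(U, s) = 0 (x(U, s) = -0*(0 + U) = -0*U = -½*0 = 0)
-58*x(2, (6*1)*p(1, -5)) = -58*0 = 0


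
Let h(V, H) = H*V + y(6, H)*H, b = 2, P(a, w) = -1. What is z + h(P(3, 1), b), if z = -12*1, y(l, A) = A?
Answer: -10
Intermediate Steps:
z = -12
h(V, H) = H**2 + H*V (h(V, H) = H*V + H*H = H*V + H**2 = H**2 + H*V)
z + h(P(3, 1), b) = -12 + 2*(2 - 1) = -12 + 2*1 = -12 + 2 = -10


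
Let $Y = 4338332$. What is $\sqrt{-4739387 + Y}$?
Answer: $i \sqrt{401055} \approx 633.29 i$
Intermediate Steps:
$\sqrt{-4739387 + Y} = \sqrt{-4739387 + 4338332} = \sqrt{-401055} = i \sqrt{401055}$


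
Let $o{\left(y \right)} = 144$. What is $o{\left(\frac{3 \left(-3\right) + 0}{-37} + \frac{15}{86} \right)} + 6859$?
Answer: $7003$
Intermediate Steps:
$o{\left(\frac{3 \left(-3\right) + 0}{-37} + \frac{15}{86} \right)} + 6859 = 144 + 6859 = 7003$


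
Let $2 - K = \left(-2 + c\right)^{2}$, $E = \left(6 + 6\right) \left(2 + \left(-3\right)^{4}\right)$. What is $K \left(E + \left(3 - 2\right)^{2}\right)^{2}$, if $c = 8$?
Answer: $-33796306$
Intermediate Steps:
$E = 996$ ($E = 12 \left(2 + 81\right) = 12 \cdot 83 = 996$)
$K = -34$ ($K = 2 - \left(-2 + 8\right)^{2} = 2 - 6^{2} = 2 - 36 = -34$)
$K \left(E + \left(3 - 2\right)^{2}\right)^{2} = - 34 \left(996 + \left(3 - 2\right)^{2}\right)^{2} = - 34 \left(996 + 1^{2}\right)^{2} = - 34 \left(996 + 1\right)^{2} = - 34 \cdot 997^{2} = \left(-34\right) 994009 = -33796306$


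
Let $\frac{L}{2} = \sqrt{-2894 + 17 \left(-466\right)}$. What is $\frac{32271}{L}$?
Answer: $- \frac{32271 i}{208} \approx - 155.15 i$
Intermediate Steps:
$L = 208 i$ ($L = 2 \sqrt{-2894 + 17 \left(-466\right)} = 2 \sqrt{-2894 - 7922} = 2 \sqrt{-10816} = 2 \cdot 104 i = 208 i \approx 208.0 i$)
$\frac{32271}{L} = \frac{32271}{208 i} = 32271 \left(- \frac{i}{208}\right) = - \frac{32271 i}{208}$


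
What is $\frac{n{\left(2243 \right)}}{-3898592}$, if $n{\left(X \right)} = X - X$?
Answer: $0$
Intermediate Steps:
$n{\left(X \right)} = 0$
$\frac{n{\left(2243 \right)}}{-3898592} = \frac{0}{-3898592} = 0 \left(- \frac{1}{3898592}\right) = 0$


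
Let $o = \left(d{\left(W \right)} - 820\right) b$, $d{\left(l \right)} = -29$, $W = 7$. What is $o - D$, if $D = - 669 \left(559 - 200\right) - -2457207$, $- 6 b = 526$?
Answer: $-2142607$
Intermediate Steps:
$b = - \frac{263}{3}$ ($b = \left(- \frac{1}{6}\right) 526 = - \frac{263}{3} \approx -87.667$)
$o = 74429$ ($o = \left(-29 - 820\right) \left(- \frac{263}{3}\right) = \left(-849\right) \left(- \frac{263}{3}\right) = 74429$)
$D = 2217036$ ($D = \left(-669\right) 359 + 2457207 = -240171 + 2457207 = 2217036$)
$o - D = 74429 - 2217036 = -2142607$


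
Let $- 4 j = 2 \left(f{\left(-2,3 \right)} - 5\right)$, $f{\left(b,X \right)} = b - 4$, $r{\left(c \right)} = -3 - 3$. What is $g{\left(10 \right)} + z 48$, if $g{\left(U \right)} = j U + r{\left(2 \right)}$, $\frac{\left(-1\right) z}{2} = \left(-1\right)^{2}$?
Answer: $-47$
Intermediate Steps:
$z = -2$ ($z = - 2 \left(-1\right)^{2} = \left(-2\right) 1 = -2$)
$r{\left(c \right)} = -6$ ($r{\left(c \right)} = -3 - 3 = -6$)
$f{\left(b,X \right)} = -4 + b$
$j = \frac{11}{2}$ ($j = - \frac{2 \left(\left(-4 - 2\right) - 5\right)}{4} = - \frac{2 \left(-6 - 5\right)}{4} = - \frac{2 \left(-11\right)}{4} = \left(- \frac{1}{4}\right) \left(-22\right) = \frac{11}{2} \approx 5.5$)
$g{\left(U \right)} = -6 + \frac{11 U}{2}$ ($g{\left(U \right)} = \frac{11 U}{2} - 6 = -6 + \frac{11 U}{2}$)
$g{\left(10 \right)} + z 48 = \left(-6 + \frac{11}{2} \cdot 10\right) - 96 = \left(-6 + 55\right) - 96 = 49 - 96 = -47$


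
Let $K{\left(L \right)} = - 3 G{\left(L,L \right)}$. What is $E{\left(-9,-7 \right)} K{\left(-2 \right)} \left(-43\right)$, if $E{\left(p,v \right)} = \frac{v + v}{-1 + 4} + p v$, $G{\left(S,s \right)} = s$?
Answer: $-15050$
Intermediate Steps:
$K{\left(L \right)} = - 3 L$
$E{\left(p,v \right)} = \frac{2 v}{3} + p v$
$E{\left(-9,-7 \right)} K{\left(-2 \right)} \left(-43\right) = \frac{1}{3} \left(-7\right) \left(2 + 3 \left(-9\right)\right) \left(\left(-3\right) \left(-2\right)\right) \left(-43\right) = \frac{1}{3} \left(-7\right) \left(2 - 27\right) 6 \left(-43\right) = \frac{1}{3} \left(-7\right) \left(-25\right) 6 \left(-43\right) = \frac{175}{3} \cdot 6 \left(-43\right) = 350 \left(-43\right) = -15050$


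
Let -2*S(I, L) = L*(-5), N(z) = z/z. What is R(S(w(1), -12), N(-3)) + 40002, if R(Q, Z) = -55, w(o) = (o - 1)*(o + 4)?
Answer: 39947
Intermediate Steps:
N(z) = 1
w(o) = (-1 + o)*(4 + o)
S(I, L) = 5*L/2 (S(I, L) = -L*(-5)/2 = -(-5)*L/2 = 5*L/2)
R(S(w(1), -12), N(-3)) + 40002 = -55 + 40002 = 39947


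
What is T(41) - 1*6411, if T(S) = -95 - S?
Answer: -6547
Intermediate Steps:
T(41) - 1*6411 = (-95 - 1*41) - 1*6411 = (-95 - 41) - 6411 = -136 - 6411 = -6547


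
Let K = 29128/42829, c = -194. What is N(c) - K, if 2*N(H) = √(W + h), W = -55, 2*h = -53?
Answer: -29128/42829 + I*√326/4 ≈ -0.6801 + 4.5139*I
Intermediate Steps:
h = -53/2 (h = (½)*(-53) = -53/2 ≈ -26.500)
K = 29128/42829 (K = 29128*(1/42829) = 29128/42829 ≈ 0.68010)
N(H) = I*√326/4 (N(H) = √(-55 - 53/2)/2 = √(-163/2)/2 = (I*√326/2)/2 = I*√326/4)
N(c) - K = I*√326/4 - 1*29128/42829 = I*√326/4 - 29128/42829 = -29128/42829 + I*√326/4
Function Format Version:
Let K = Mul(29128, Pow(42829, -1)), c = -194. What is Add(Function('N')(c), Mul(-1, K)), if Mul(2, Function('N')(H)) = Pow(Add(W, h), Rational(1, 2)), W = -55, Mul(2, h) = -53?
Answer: Add(Rational(-29128, 42829), Mul(Rational(1, 4), I, Pow(326, Rational(1, 2)))) ≈ Add(-0.68010, Mul(4.5139, I))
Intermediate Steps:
h = Rational(-53, 2) (h = Mul(Rational(1, 2), -53) = Rational(-53, 2) ≈ -26.500)
K = Rational(29128, 42829) (K = Mul(29128, Rational(1, 42829)) = Rational(29128, 42829) ≈ 0.68010)
Function('N')(H) = Mul(Rational(1, 4), I, Pow(326, Rational(1, 2))) (Function('N')(H) = Mul(Rational(1, 2), Pow(Add(-55, Rational(-53, 2)), Rational(1, 2))) = Mul(Rational(1, 2), Pow(Rational(-163, 2), Rational(1, 2))) = Mul(Rational(1, 2), Mul(Rational(1, 2), I, Pow(326, Rational(1, 2)))) = Mul(Rational(1, 4), I, Pow(326, Rational(1, 2))))
Add(Function('N')(c), Mul(-1, K)) = Add(Mul(Rational(1, 4), I, Pow(326, Rational(1, 2))), Mul(-1, Rational(29128, 42829))) = Add(Mul(Rational(1, 4), I, Pow(326, Rational(1, 2))), Rational(-29128, 42829)) = Add(Rational(-29128, 42829), Mul(Rational(1, 4), I, Pow(326, Rational(1, 2))))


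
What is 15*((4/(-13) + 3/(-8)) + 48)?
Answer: 73815/104 ≈ 709.76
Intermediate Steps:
15*((4/(-13) + 3/(-8)) + 48) = 15*((4*(-1/13) + 3*(-1/8)) + 48) = 15*((-4/13 - 3/8) + 48) = 15*(-71/104 + 48) = 15*(4921/104) = 73815/104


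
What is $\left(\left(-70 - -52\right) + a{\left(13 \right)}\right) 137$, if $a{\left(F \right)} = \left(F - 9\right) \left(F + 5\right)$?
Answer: $7398$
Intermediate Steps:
$a{\left(F \right)} = \left(-9 + F\right) \left(5 + F\right)$
$\left(\left(-70 - -52\right) + a{\left(13 \right)}\right) 137 = \left(\left(-70 - -52\right) - \left(97 - 169\right)\right) 137 = \left(\left(-70 + 52\right) - -72\right) 137 = \left(-18 + 72\right) 137 = 54 \cdot 137 = 7398$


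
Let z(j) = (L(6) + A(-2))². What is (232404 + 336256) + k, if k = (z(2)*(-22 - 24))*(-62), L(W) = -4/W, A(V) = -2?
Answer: 5300468/9 ≈ 5.8894e+5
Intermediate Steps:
z(j) = 64/9 (z(j) = (-4/6 - 2)² = (-4*⅙ - 2)² = (-⅔ - 2)² = (-8/3)² = 64/9)
k = 182528/9 (k = (64*(-22 - 24)/9)*(-62) = ((64/9)*(-46))*(-62) = -2944/9*(-62) = 182528/9 ≈ 20281.)
(232404 + 336256) + k = (232404 + 336256) + 182528/9 = 568660 + 182528/9 = 5300468/9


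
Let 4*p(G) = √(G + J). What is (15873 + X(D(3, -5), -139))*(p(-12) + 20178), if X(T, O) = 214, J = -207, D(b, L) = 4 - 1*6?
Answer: 324603486 + 16087*I*√219/4 ≈ 3.246e+8 + 59516.0*I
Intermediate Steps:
D(b, L) = -2 (D(b, L) = 4 - 6 = -2)
p(G) = √(-207 + G)/4 (p(G) = √(G - 207)/4 = √(-207 + G)/4)
(15873 + X(D(3, -5), -139))*(p(-12) + 20178) = (15873 + 214)*(√(-207 - 12)/4 + 20178) = 16087*(√(-219)/4 + 20178) = 16087*((I*√219)/4 + 20178) = 16087*(I*√219/4 + 20178) = 16087*(20178 + I*√219/4) = 324603486 + 16087*I*√219/4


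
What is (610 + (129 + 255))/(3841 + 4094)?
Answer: 994/7935 ≈ 0.12527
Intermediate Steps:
(610 + (129 + 255))/(3841 + 4094) = (610 + 384)/7935 = 994*(1/7935) = 994/7935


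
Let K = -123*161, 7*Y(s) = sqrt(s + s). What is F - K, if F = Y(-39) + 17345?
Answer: 37148 + I*sqrt(78)/7 ≈ 37148.0 + 1.2617*I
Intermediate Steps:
Y(s) = sqrt(2)*sqrt(s)/7 (Y(s) = sqrt(s + s)/7 = sqrt(2*s)/7 = (sqrt(2)*sqrt(s))/7 = sqrt(2)*sqrt(s)/7)
K = -19803
F = 17345 + I*sqrt(78)/7 (F = sqrt(2)*sqrt(-39)/7 + 17345 = sqrt(2)*(I*sqrt(39))/7 + 17345 = I*sqrt(78)/7 + 17345 = 17345 + I*sqrt(78)/7 ≈ 17345.0 + 1.2617*I)
F - K = (17345 + I*sqrt(78)/7) - 1*(-19803) = (17345 + I*sqrt(78)/7) + 19803 = 37148 + I*sqrt(78)/7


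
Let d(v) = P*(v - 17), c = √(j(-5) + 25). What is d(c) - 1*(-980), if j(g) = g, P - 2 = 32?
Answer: 402 + 68*√5 ≈ 554.05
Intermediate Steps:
P = 34 (P = 2 + 32 = 34)
c = 2*√5 (c = √(-5 + 25) = √20 = 2*√5 ≈ 4.4721)
d(v) = -578 + 34*v (d(v) = 34*(v - 17) = 34*(-17 + v) = -578 + 34*v)
d(c) - 1*(-980) = (-578 + 34*(2*√5)) - 1*(-980) = (-578 + 68*√5) + 980 = 402 + 68*√5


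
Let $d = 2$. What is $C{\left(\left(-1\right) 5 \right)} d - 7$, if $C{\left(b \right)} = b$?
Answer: $-17$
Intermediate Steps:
$C{\left(\left(-1\right) 5 \right)} d - 7 = \left(-1\right) 5 \cdot 2 - 7 = \left(-5\right) 2 - 7 = -10 - 7 = -17$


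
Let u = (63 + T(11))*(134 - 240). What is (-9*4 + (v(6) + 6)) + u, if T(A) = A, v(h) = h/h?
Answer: -7873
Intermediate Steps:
v(h) = 1
u = -7844 (u = (63 + 11)*(134 - 240) = 74*(-106) = -7844)
(-9*4 + (v(6) + 6)) + u = (-9*4 + (1 + 6)) - 7844 = (-36 + 7) - 7844 = -29 - 7844 = -7873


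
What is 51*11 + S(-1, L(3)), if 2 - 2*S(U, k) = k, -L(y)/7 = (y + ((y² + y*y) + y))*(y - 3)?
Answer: 562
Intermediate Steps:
L(y) = -7*(-3 + y)*(2*y + 2*y²) (L(y) = -7*(y + ((y² + y*y) + y))*(y - 3) = -7*(y + ((y² + y²) + y))*(-3 + y) = -7*(y + (2*y² + y))*(-3 + y) = -7*(y + (y + 2*y²))*(-3 + y) = -7*(2*y + 2*y²)*(-3 + y) = -7*(-3 + y)*(2*y + 2*y²))
S(U, k) = 1 - k/2
51*11 + S(-1, L(3)) = 51*11 + (1 - 7*3*(3 - 1*3² + 2*3)) = 561 + (1 - 7*3*(3 - 1*9 + 6)) = 561 + (1 - 7*3*(3 - 9 + 6)) = 561 + (1 - 7*3*0) = 561 + (1 - ½*0) = 561 + (1 + 0) = 561 + 1 = 562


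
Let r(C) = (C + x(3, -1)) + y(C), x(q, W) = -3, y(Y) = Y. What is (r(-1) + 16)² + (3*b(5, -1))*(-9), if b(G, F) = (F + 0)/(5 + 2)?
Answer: 874/7 ≈ 124.86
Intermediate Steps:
r(C) = -3 + 2*C (r(C) = (C - 3) + C = (-3 + C) + C = -3 + 2*C)
b(G, F) = F/7
(r(-1) + 16)² + (3*b(5, -1))*(-9) = ((-3 + 2*(-1)) + 16)² + (3*((⅐)*(-1)))*(-9) = ((-3 - 2) + 16)² + (3*(-⅐))*(-9) = (-5 + 16)² - 3/7*(-9) = 11² + 27/7 = 121 + 27/7 = 874/7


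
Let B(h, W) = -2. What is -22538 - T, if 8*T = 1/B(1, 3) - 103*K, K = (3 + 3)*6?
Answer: -353191/16 ≈ -22074.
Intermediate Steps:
K = 36 (K = 6*6 = 36)
T = -7417/16 (T = (1/(-2) - 103*36)/8 = (-½ - 3708)/8 = (⅛)*(-7417/2) = -7417/16 ≈ -463.56)
-22538 - T = -22538 - 1*(-7417/16) = -22538 + 7417/16 = -353191/16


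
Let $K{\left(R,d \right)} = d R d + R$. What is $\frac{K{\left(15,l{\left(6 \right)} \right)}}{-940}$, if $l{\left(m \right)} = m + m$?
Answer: $- \frac{435}{188} \approx -2.3138$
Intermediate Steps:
$l{\left(m \right)} = 2 m$
$K{\left(R,d \right)} = R + R d^{2}$ ($K{\left(R,d \right)} = R d d + R = R d^{2} + R = R + R d^{2}$)
$\frac{K{\left(15,l{\left(6 \right)} \right)}}{-940} = \frac{15 \left(1 + \left(2 \cdot 6\right)^{2}\right)}{-940} = 15 \left(1 + 12^{2}\right) \left(- \frac{1}{940}\right) = 15 \left(1 + 144\right) \left(- \frac{1}{940}\right) = 15 \cdot 145 \left(- \frac{1}{940}\right) = 2175 \left(- \frac{1}{940}\right) = - \frac{435}{188}$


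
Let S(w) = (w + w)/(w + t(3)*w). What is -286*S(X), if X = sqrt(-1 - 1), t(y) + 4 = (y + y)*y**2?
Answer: -572/51 ≈ -11.216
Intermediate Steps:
t(y) = -4 + 2*y**3 (t(y) = -4 + (y + y)*y**2 = -4 + (2*y)*y**2 = -4 + 2*y**3)
X = I*sqrt(2) (X = sqrt(-2) = I*sqrt(2) ≈ 1.4142*I)
S(w) = 2/51 (S(w) = (w + w)/(w + (-4 + 2*3**3)*w) = (2*w)/(w + (-4 + 2*27)*w) = (2*w)/(w + (-4 + 54)*w) = (2*w)/(w + 50*w) = (2*w)/((51*w)) = (2*w)*(1/(51*w)) = 2/51)
-286*S(X) = -286*2/51 = -572/51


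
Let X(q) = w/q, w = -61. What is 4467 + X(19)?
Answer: 84812/19 ≈ 4463.8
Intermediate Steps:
X(q) = -61/q
4467 + X(19) = 4467 - 61/19 = 84812/19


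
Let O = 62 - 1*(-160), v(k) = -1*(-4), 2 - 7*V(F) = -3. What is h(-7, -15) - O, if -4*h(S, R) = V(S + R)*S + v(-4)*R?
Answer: -823/4 ≈ -205.75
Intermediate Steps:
V(F) = 5/7 (V(F) = 2/7 - ⅐*(-3) = 2/7 + 3/7 = 5/7)
v(k) = 4
h(S, R) = -R - 5*S/28 (h(S, R) = -(5*S/7 + 4*R)/4 = -(4*R + 5*S/7)/4 = -R - 5*S/28)
O = 222 (O = 62 + 160 = 222)
h(-7, -15) - O = (-1*(-15) - 5/28*(-7)) - 1*222 = (15 + 5/4) - 222 = 65/4 - 222 = -823/4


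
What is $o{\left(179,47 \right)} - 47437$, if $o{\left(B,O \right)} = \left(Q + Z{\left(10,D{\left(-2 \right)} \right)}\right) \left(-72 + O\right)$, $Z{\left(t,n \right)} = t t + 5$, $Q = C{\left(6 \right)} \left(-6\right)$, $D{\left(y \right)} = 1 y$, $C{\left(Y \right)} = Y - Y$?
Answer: $-50062$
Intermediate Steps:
$C{\left(Y \right)} = 0$
$D{\left(y \right)} = y$
$Q = 0$ ($Q = 0 \left(-6\right) = 0$)
$Z{\left(t,n \right)} = 5 + t^{2}$ ($Z{\left(t,n \right)} = t^{2} + 5 = 5 + t^{2}$)
$o{\left(B,O \right)} = -7560 + 105 O$ ($o{\left(B,O \right)} = \left(0 + \left(5 + 10^{2}\right)\right) \left(-72 + O\right) = \left(0 + \left(5 + 100\right)\right) \left(-72 + O\right) = \left(0 + 105\right) \left(-72 + O\right) = 105 \left(-72 + O\right) = -7560 + 105 O$)
$o{\left(179,47 \right)} - 47437 = \left(-7560 + 105 \cdot 47\right) - 47437 = \left(-7560 + 4935\right) - 47437 = -2625 - 47437 = -50062$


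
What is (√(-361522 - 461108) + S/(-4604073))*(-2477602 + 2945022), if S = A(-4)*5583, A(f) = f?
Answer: 3479474480/1534691 + 467420*I*√822630 ≈ 2267.2 + 4.2395e+8*I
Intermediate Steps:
S = -22332 (S = -4*5583 = -22332)
(√(-361522 - 461108) + S/(-4604073))*(-2477602 + 2945022) = (√(-361522 - 461108) - 22332/(-4604073))*(-2477602 + 2945022) = (√(-822630) - 22332*(-1/4604073))*467420 = (I*√822630 + 7444/1534691)*467420 = (7444/1534691 + I*√822630)*467420 = 3479474480/1534691 + 467420*I*√822630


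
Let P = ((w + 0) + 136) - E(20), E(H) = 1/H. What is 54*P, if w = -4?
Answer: 71253/10 ≈ 7125.3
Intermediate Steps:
E(H) = 1/H
P = 2639/20 (P = ((-4 + 0) + 136) - 1/20 = (-4 + 136) - 1*1/20 = 132 - 1/20 = 2639/20 ≈ 131.95)
54*P = 54*(2639/20) = 71253/10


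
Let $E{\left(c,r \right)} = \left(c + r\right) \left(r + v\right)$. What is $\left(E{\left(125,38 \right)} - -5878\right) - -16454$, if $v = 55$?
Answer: $37491$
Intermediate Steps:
$E{\left(c,r \right)} = \left(55 + r\right) \left(c + r\right)$ ($E{\left(c,r \right)} = \left(c + r\right) \left(r + 55\right) = \left(c + r\right) \left(55 + r\right) = \left(55 + r\right) \left(c + r\right)$)
$\left(E{\left(125,38 \right)} - -5878\right) - -16454 = \left(\left(38^{2} + 55 \cdot 125 + 55 \cdot 38 + 125 \cdot 38\right) - -5878\right) - -16454 = \left(\left(1444 + 6875 + 2090 + 4750\right) + 5878\right) + 16454 = \left(15159 + 5878\right) + 16454 = 21037 + 16454 = 37491$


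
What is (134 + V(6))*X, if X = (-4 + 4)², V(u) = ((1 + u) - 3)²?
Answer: 0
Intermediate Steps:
V(u) = (-2 + u)²
X = 0 (X = 0² = 0)
(134 + V(6))*X = (134 + (-2 + 6)²)*0 = (134 + 4²)*0 = (134 + 16)*0 = 150*0 = 0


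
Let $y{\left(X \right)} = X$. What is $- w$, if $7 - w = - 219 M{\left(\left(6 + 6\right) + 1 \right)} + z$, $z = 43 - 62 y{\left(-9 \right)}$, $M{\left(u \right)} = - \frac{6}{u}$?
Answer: $\frac{9036}{13} \approx 695.08$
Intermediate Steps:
$z = 601$ ($z = 43 - -558 = 43 + 558 = 601$)
$w = - \frac{9036}{13}$ ($w = 7 - \left(- 219 \left(- \frac{6}{\left(6 + 6\right) + 1}\right) + 601\right) = 7 - \left(- 219 \left(- \frac{6}{12 + 1}\right) + 601\right) = 7 - \left(- 219 \left(- \frac{6}{13}\right) + 601\right) = 7 - \left(- 219 \left(\left(-6\right) \frac{1}{13}\right) + 601\right) = 7 - \left(\left(-219\right) \left(- \frac{6}{13}\right) + 601\right) = 7 - \left(\frac{1314}{13} + 601\right) = 7 - \frac{9127}{13} = - \frac{9036}{13} \approx -695.08$)
$- w = \left(-1\right) \left(- \frac{9036}{13}\right) = \frac{9036}{13}$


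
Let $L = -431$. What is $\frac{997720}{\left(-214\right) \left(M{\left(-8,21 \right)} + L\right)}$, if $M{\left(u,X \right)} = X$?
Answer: $\frac{49886}{4387} \approx 11.371$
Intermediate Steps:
$\frac{997720}{\left(-214\right) \left(M{\left(-8,21 \right)} + L\right)} = \frac{997720}{\left(-214\right) \left(21 - 431\right)} = \frac{997720}{\left(-214\right) \left(-410\right)} = \frac{997720}{87740} = 997720 \cdot \frac{1}{87740} = \frac{49886}{4387}$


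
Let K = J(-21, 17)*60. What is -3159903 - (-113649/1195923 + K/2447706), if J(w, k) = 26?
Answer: -513882352835323600/162625994591 ≈ -3.1599e+6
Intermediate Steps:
K = 1560 (K = 26*60 = 1560)
-3159903 - (-113649/1195923 + K/2447706) = -3159903 - (-113649/1195923 + 1560/2447706) = -3159903 - (-113649*1/1195923 + 1560*(1/2447706)) = -3159903 - (-37883/398641 + 260/407951) = -3159903 - 1*(-15350761073/162625994591) = -3159903 + 15350761073/162625994591 = -513882352835323600/162625994591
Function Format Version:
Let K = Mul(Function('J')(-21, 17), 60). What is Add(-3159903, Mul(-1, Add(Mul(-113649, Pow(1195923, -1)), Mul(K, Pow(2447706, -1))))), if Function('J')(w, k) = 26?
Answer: Rational(-513882352835323600, 162625994591) ≈ -3.1599e+6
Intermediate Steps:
K = 1560 (K = Mul(26, 60) = 1560)
Add(-3159903, Mul(-1, Add(Mul(-113649, Pow(1195923, -1)), Mul(K, Pow(2447706, -1))))) = Add(-3159903, Mul(-1, Add(Mul(-113649, Pow(1195923, -1)), Mul(1560, Pow(2447706, -1))))) = Add(-3159903, Mul(-1, Add(Mul(-113649, Rational(1, 1195923)), Mul(1560, Rational(1, 2447706))))) = Add(-3159903, Mul(-1, Add(Rational(-37883, 398641), Rational(260, 407951)))) = Add(-3159903, Mul(-1, Rational(-15350761073, 162625994591))) = Add(-3159903, Rational(15350761073, 162625994591)) = Rational(-513882352835323600, 162625994591)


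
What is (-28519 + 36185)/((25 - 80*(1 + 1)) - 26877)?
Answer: -3833/13506 ≈ -0.28380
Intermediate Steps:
(-28519 + 36185)/((25 - 80*(1 + 1)) - 26877) = 7666/((25 - 160) - 26877) = 7666/(-135 - 26877) = 7666/(-27012) = 7666*(-1/27012) = -3833/13506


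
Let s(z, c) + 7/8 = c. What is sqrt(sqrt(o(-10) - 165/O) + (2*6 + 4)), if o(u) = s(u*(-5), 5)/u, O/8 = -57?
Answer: sqrt(577600 + 95*I*sqrt(7315))/190 ≈ 4.0001 + 0.028133*I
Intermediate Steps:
s(z, c) = -7/8 + c
O = -456 (O = 8*(-57) = -456)
o(u) = 33/(8*u) (o(u) = (-7/8 + 5)/u = 33/(8*u))
sqrt(sqrt(o(-10) - 165/O) + (2*6 + 4)) = sqrt(sqrt((33/8)/(-10) - 165/(-456)) + (2*6 + 4)) = sqrt(sqrt((33/8)*(-1/10) - 165*(-1/456)) + (12 + 4)) = sqrt(sqrt(-33/80 + 55/152) + 16) = sqrt(sqrt(-77/1520) + 16) = sqrt(I*sqrt(7315)/380 + 16) = sqrt(16 + I*sqrt(7315)/380)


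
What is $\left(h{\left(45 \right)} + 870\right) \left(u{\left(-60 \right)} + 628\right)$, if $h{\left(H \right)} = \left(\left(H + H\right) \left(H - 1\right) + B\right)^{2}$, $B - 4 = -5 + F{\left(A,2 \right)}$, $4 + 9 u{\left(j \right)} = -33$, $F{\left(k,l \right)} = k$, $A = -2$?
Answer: $\frac{29307902395}{3} \approx 9.7693 \cdot 10^{9}$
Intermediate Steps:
$u{\left(j \right)} = - \frac{37}{9}$ ($u{\left(j \right)} = - \frac{4}{9} + \frac{1}{9} \left(-33\right) = - \frac{4}{9} - \frac{11}{3} = - \frac{37}{9}$)
$B = -3$ ($B = 4 - 7 = -3$)
$h{\left(H \right)} = \left(-3 + 2 H \left(-1 + H\right)\right)^{2}$ ($h{\left(H \right)} = \left(\left(H + H\right) \left(H - 1\right) - 3\right)^{2} = \left(2 H \left(-1 + H\right) - 3\right)^{2} = \left(-3 + 2 H \left(-1 + H\right)\right)^{2}$)
$\left(h{\left(45 \right)} + 870\right) \left(u{\left(-60 \right)} + 628\right) = \left(\left(3 - 2 \cdot 45^{2} + 2 \cdot 45\right)^{2} + 870\right) \left(- \frac{37}{9} + 628\right) = \left(\left(3 - 4050 + 90\right)^{2} + 870\right) \frac{5615}{9} = \left(\left(-3957\right)^{2} + 870\right) \frac{5615}{9} = \left(15657849 + 870\right) \frac{5615}{9} = 15658719 \cdot \frac{5615}{9} = \frac{29307902395}{3}$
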